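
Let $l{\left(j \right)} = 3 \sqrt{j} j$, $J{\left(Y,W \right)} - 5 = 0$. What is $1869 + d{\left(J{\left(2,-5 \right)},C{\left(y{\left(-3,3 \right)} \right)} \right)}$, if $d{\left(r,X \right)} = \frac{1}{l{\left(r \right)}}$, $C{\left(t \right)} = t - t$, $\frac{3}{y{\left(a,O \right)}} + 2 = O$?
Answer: $1869 + \frac{\sqrt{5}}{75} \approx 1869.0$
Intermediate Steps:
$J{\left(Y,W \right)} = 5$ ($J{\left(Y,W \right)} = 5 + 0 = 5$)
$y{\left(a,O \right)} = \frac{3}{-2 + O}$
$l{\left(j \right)} = 3 j^{\frac{3}{2}}$
$C{\left(t \right)} = 0$
$d{\left(r,X \right)} = \frac{1}{3 r^{\frac{3}{2}}}$
$1869 + d{\left(J{\left(2,-5 \right)},C{\left(y{\left(-3,3 \right)} \right)} \right)} = 1869 + \frac{1}{3 \cdot 5 \sqrt{5}} = 1869 + \frac{\frac{1}{25} \sqrt{5}}{3} = 1869 + \frac{\sqrt{5}}{75}$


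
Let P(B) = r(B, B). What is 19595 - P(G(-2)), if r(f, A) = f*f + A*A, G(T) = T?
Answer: 19587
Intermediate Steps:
r(f, A) = A² + f² (r(f, A) = f² + A² = A² + f²)
P(B) = 2*B² (P(B) = B² + B² = 2*B²)
19595 - P(G(-2)) = 19595 - 2*(-2)² = 19595 - 2*4 = 19595 - 1*8 = 19595 - 8 = 19587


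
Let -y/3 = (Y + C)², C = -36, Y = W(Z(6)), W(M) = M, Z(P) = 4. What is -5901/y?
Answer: 1967/1024 ≈ 1.9209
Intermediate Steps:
Y = 4
y = -3072 (y = -3*(4 - 36)² = -3*(-32)² = -3*1024 = -3072)
-5901/y = -5901/(-3072) = -5901*(-1/3072) = 1967/1024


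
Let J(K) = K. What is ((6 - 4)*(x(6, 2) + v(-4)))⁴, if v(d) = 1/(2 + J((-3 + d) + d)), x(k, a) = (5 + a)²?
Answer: 599695360000/6561 ≈ 9.1403e+7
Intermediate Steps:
v(d) = 1/(-1 + 2*d) (v(d) = 1/(2 + ((-3 + d) + d)) = 1/(2 + (-3 + 2*d)) = 1/(-1 + 2*d))
((6 - 4)*(x(6, 2) + v(-4)))⁴ = ((6 - 4)*((5 + 2)² + 1/(-1 + 2*(-4))))⁴ = (2*(7² + 1/(-1 - 8)))⁴ = (2*(49 + 1/(-9)))⁴ = (2*(49 - ⅑))⁴ = (2*(440/9))⁴ = (880/9)⁴ = 599695360000/6561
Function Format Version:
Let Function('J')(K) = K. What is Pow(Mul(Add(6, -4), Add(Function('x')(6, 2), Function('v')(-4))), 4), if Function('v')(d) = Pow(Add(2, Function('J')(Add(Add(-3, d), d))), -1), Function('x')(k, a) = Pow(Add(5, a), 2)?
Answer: Rational(599695360000, 6561) ≈ 9.1403e+7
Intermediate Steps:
Function('v')(d) = Pow(Add(-1, Mul(2, d)), -1) (Function('v')(d) = Pow(Add(2, Add(Add(-3, d), d)), -1) = Pow(Add(2, Add(-3, Mul(2, d))), -1) = Pow(Add(-1, Mul(2, d)), -1))
Pow(Mul(Add(6, -4), Add(Function('x')(6, 2), Function('v')(-4))), 4) = Pow(Mul(Add(6, -4), Add(Pow(Add(5, 2), 2), Pow(Add(-1, Mul(2, -4)), -1))), 4) = Pow(Mul(2, Add(Pow(7, 2), Pow(Add(-1, -8), -1))), 4) = Pow(Mul(2, Add(49, Pow(-9, -1))), 4) = Pow(Mul(2, Add(49, Rational(-1, 9))), 4) = Pow(Mul(2, Rational(440, 9)), 4) = Pow(Rational(880, 9), 4) = Rational(599695360000, 6561)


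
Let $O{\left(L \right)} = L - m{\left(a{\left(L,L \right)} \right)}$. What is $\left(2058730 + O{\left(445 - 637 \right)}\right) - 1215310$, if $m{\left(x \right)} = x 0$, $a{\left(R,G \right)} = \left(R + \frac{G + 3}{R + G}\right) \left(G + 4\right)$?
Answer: $843228$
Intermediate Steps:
$a{\left(R,G \right)} = \left(4 + G\right) \left(R + \frac{3 + G}{G + R}\right)$ ($a{\left(R,G \right)} = \left(R + \frac{3 + G}{G + R}\right) \left(4 + G\right) = \left(4 + G\right) \left(R + \frac{3 + G}{G + R}\right)$)
$m{\left(x \right)} = 0$
$O{\left(L \right)} = L$ ($O{\left(L \right)} = L - 0 = L + 0 = L$)
$\left(2058730 + O{\left(445 - 637 \right)}\right) - 1215310 = \left(2058730 + \left(445 - 637\right)\right) - 1215310 = \left(2058730 - 192\right) - 1215310 = 2058538 - 1215310 = 843228$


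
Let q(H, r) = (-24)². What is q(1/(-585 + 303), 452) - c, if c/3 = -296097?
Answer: 888867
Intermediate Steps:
q(H, r) = 576
c = -888291 (c = 3*(-296097) = -888291)
q(1/(-585 + 303), 452) - c = 576 - 1*(-888291) = 576 + 888291 = 888867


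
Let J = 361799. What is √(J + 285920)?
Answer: √647719 ≈ 804.81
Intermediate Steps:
√(J + 285920) = √(361799 + 285920) = √647719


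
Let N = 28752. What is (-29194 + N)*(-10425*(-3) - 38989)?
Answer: 3409588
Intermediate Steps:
(-29194 + N)*(-10425*(-3) - 38989) = (-29194 + 28752)*(-10425*(-3) - 38989) = -442*(31275 - 38989) = -442*(-7714) = 3409588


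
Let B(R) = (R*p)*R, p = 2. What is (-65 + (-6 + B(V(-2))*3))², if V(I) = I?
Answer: 2209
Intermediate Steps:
B(R) = 2*R² (B(R) = (R*2)*R = (2*R)*R = 2*R²)
(-65 + (-6 + B(V(-2))*3))² = (-65 + (-6 + (2*(-2)²)*3))² = (-65 + (-6 + (2*4)*3))² = (-65 + (-6 + 8*3))² = (-65 + (-6 + 24))² = (-65 + 18)² = (-47)² = 2209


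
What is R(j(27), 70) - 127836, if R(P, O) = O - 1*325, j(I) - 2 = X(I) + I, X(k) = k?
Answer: -128091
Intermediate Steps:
j(I) = 2 + 2*I (j(I) = 2 + (I + I) = 2 + 2*I)
R(P, O) = -325 + O (R(P, O) = O - 325 = -325 + O)
R(j(27), 70) - 127836 = (-325 + 70) - 127836 = -255 - 127836 = -128091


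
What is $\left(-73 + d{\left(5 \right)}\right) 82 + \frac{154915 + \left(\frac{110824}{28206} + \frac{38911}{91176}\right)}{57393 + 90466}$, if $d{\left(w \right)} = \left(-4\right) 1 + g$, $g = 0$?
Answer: $- \frac{400083881978676821}{63375084456984} \approx -6313.0$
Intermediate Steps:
$d{\left(w \right)} = -4$ ($d{\left(w \right)} = \left(-4\right) 1 + 0 = -4 + 0 = -4$)
$\left(-73 + d{\left(5 \right)}\right) 82 + \frac{154915 + \left(\frac{110824}{28206} + \frac{38911}{91176}\right)}{57393 + 90466} = \left(-73 - 4\right) 82 + \frac{154915 + \left(\frac{110824}{28206} + \frac{38911}{91176}\right)}{57393 + 90466} = \left(-77\right) 82 + \frac{154915 + \left(110824 \cdot \frac{1}{28206} + 38911 \cdot \frac{1}{91176}\right)}{147859} = -6314 + \left(154915 + \left(\frac{55412}{14103} + \frac{38911}{91176}\right)\right) \frac{1}{147859} = -6314 + \left(154915 + \frac{1867002115}{428618376}\right) \frac{1}{147859} = -6314 + \frac{66401282720155}{428618376} \cdot \frac{1}{147859} = -6314 + \frac{66401282720155}{63375084456984} = - \frac{400083881978676821}{63375084456984}$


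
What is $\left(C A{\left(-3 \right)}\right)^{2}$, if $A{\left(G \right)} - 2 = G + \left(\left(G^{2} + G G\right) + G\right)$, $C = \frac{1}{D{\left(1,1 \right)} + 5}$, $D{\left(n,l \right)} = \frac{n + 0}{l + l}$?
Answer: $\frac{784}{121} \approx 6.4793$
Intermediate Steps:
$D{\left(n,l \right)} = \frac{n}{2 l}$
$C = \frac{2}{11}$ ($C = \frac{1}{\frac{1}{2} \cdot 1 \cdot 1^{-1} + 5} = \frac{1}{\frac{1}{2} \cdot 1 \cdot 1 + 5} = \frac{1}{\frac{1}{2} + 5} = \frac{1}{\frac{11}{2}} = \frac{2}{11} \approx 0.18182$)
$A{\left(G \right)} = 2 + 2 G + 2 G^{2}$ ($A{\left(G \right)} = 2 + \left(G + \left(\left(G^{2} + G G\right) + G\right)\right) = 2 + \left(G + \left(\left(G^{2} + G^{2}\right) + G\right)\right) = 2 + \left(G + \left(2 G^{2} + G\right)\right) = 2 + \left(G + \left(G + 2 G^{2}\right)\right) = 2 + \left(2 G + 2 G^{2}\right) = 2 + 2 G + 2 G^{2}$)
$\left(C A{\left(-3 \right)}\right)^{2} = \left(\frac{2 \left(2 + 2 \left(-3\right) + 2 \left(-3\right)^{2}\right)}{11}\right)^{2} = \left(\frac{2 \left(2 - 6 + 2 \cdot 9\right)}{11}\right)^{2} = \left(\frac{2 \left(2 - 6 + 18\right)}{11}\right)^{2} = \left(\frac{2}{11} \cdot 14\right)^{2} = \left(\frac{28}{11}\right)^{2} = \frac{784}{121}$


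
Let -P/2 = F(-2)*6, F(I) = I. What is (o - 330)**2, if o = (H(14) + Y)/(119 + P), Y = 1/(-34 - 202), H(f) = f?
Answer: 123955646130369/1138927504 ≈ 1.0884e+5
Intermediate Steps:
Y = -1/236 (Y = 1/(-236) = -1/236 ≈ -0.0042373)
P = 24 (P = -(-4)*6 = -2*(-12) = 24)
o = 3303/33748 (o = (14 - 1/236)/(119 + 24) = (3303/236)/143 = (3303/236)*(1/143) = 3303/33748 ≈ 0.097872)
(o - 330)**2 = (3303/33748 - 330)**2 = (-11133537/33748)**2 = 123955646130369/1138927504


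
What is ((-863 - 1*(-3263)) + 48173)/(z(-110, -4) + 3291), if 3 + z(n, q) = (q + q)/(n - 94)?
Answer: 2579223/167690 ≈ 15.381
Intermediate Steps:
z(n, q) = -3 + 2*q/(-94 + n) (z(n, q) = -3 + (q + q)/(n - 94) = -3 + (2*q)/(-94 + n) = -3 + 2*q/(-94 + n))
((-863 - 1*(-3263)) + 48173)/(z(-110, -4) + 3291) = ((-863 - 1*(-3263)) + 48173)/((282 - 3*(-110) + 2*(-4))/(-94 - 110) + 3291) = ((-863 + 3263) + 48173)/((282 + 330 - 8)/(-204) + 3291) = (2400 + 48173)/(-1/204*604 + 3291) = 50573/(-151/51 + 3291) = 50573/(167690/51) = 50573*(51/167690) = 2579223/167690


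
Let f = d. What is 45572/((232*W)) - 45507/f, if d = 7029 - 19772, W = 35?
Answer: 237560209/25868290 ≈ 9.1835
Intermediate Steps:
d = -12743
f = -12743
45572/((232*W)) - 45507/f = 45572/((232*35)) - 45507/(-12743) = 45572/8120 - 45507*(-1/12743) = 45572*(1/8120) + 45507/12743 = 11393/2030 + 45507/12743 = 237560209/25868290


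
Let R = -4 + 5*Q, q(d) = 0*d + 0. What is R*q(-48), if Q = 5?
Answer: 0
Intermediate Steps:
q(d) = 0 (q(d) = 0 + 0 = 0)
R = 21 (R = -4 + 5*5 = -4 + 25 = 21)
R*q(-48) = 21*0 = 0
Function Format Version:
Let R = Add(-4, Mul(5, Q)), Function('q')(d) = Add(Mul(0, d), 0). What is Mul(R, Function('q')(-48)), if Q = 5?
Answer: 0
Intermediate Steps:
Function('q')(d) = 0 (Function('q')(d) = Add(0, 0) = 0)
R = 21 (R = Add(-4, Mul(5, 5)) = Add(-4, 25) = 21)
Mul(R, Function('q')(-48)) = Mul(21, 0) = 0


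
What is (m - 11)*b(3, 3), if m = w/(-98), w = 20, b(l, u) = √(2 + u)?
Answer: -549*√5/49 ≈ -25.053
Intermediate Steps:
m = -10/49 (m = 20/(-98) = 20*(-1/98) = -10/49 ≈ -0.20408)
(m - 11)*b(3, 3) = (-10/49 - 11)*√(2 + 3) = -549*√5/49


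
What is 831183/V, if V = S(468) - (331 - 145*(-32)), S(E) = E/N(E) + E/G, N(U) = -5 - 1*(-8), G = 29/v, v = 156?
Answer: -8034769/22209 ≈ -361.78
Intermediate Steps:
G = 29/156 ≈ 0.18590
N(U) = 3 (N(U) = -5 + 8 = 3)
S(E) = 497*E/87 (S(E) = E/3 + E/(29/156) = E*(1/3) + E*(156/29) = E/3 + 156*E/29 = 497*E/87)
V = -66627/29 (V = (497/87)*468 - (331 - 145*(-32)) = 77532/29 - (331 + 4640) = 77532/29 - 1*4971 = 77532/29 - 4971 = -66627/29 ≈ -2297.5)
831183/V = 831183/(-66627/29) = 831183*(-29/66627) = -8034769/22209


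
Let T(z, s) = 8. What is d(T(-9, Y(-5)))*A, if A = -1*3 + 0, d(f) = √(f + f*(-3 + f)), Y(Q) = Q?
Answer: -12*√3 ≈ -20.785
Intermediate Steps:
A = -3 (A = -3 + 0 = -3)
d(T(-9, Y(-5)))*A = √(8*(-2 + 8))*(-3) = √(8*6)*(-3) = √48*(-3) = (4*√3)*(-3) = -12*√3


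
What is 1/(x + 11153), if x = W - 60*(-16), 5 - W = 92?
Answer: 1/12026 ≈ 8.3153e-5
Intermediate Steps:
W = -87 (W = 5 - 1*92 = 5 - 92 = -87)
x = 873 (x = -87 - 60*(-16) = -87 + 960 = 873)
1/(x + 11153) = 1/(873 + 11153) = 1/12026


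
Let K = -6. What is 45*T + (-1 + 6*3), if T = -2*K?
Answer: 557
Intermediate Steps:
T = 12 (T = -2*(-6) = 12)
45*T + (-1 + 6*3) = 45*12 + (-1 + 6*3) = 540 + (-1 + 18) = 540 + 17 = 557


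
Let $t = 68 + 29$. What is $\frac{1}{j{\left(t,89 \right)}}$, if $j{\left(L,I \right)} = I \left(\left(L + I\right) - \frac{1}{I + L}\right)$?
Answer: $\frac{186}{3078955} \approx 6.041 \cdot 10^{-5}$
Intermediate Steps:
$t = 97$
$j{\left(L,I \right)} = I \left(I + L - \frac{1}{I + L}\right)$ ($j{\left(L,I \right)} = I \left(\left(I + L\right) - \frac{1}{I + L}\right) = I \left(I + L - \frac{1}{I + L}\right)$)
$\frac{1}{j{\left(t,89 \right)}} = \frac{1}{89 \frac{1}{89 + 97} \left(-1 + \left(89 + 97\right)^{2}\right)} = \frac{1}{89 \cdot \frac{1}{186} \left(-1 + 186^{2}\right)} = \frac{1}{89 \cdot \frac{1}{186} \left(-1 + 34596\right)} = \frac{1}{89 \cdot \frac{1}{186} \cdot 34595} = \frac{1}{\frac{3078955}{186}} = \frac{186}{3078955}$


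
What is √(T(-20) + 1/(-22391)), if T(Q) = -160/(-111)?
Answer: √8903822327049/2485401 ≈ 1.2006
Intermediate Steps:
T(Q) = 160/111 (T(Q) = -160*(-1/111) = 160/111)
√(T(-20) + 1/(-22391)) = √(160/111 + 1/(-22391)) = √(160/111 - 1/22391) = √(3582449/2485401) = √8903822327049/2485401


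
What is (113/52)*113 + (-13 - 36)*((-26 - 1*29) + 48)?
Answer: 30605/52 ≈ 588.56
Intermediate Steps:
(113/52)*113 + (-13 - 36)*((-26 - 1*29) + 48) = (113*(1/52))*113 - 49*((-26 - 29) + 48) = (113/52)*113 - 49*(-55 + 48) = 12769/52 - 49*(-7) = 12769/52 + 343 = 30605/52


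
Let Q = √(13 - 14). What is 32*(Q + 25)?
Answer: 800 + 32*I ≈ 800.0 + 32.0*I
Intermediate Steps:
Q = I (Q = √(-1) = I ≈ 1.0*I)
32*(Q + 25) = 32*(I + 25) = 32*(25 + I) = 800 + 32*I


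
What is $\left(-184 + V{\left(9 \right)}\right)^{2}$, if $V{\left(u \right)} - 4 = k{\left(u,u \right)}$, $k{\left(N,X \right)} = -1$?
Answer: $32761$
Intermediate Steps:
$V{\left(u \right)} = 3$ ($V{\left(u \right)} = 4 - 1 = 3$)
$\left(-184 + V{\left(9 \right)}\right)^{2} = \left(-184 + 3\right)^{2} = \left(-181\right)^{2} = 32761$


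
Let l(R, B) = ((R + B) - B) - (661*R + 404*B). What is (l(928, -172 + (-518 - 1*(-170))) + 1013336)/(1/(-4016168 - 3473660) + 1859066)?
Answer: 4575805559008/13924084580647 ≈ 0.32863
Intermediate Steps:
l(R, B) = -660*R - 404*B (l(R, B) = ((B + R) - B) - (404*B + 661*R) = R + (-661*R - 404*B) = -660*R - 404*B)
(l(928, -172 + (-518 - 1*(-170))) + 1013336)/(1/(-4016168 - 3473660) + 1859066) = ((-660*928 - 404*(-172 + (-518 - 1*(-170)))) + 1013336)/(1/(-4016168 - 3473660) + 1859066) = ((-612480 - 404*(-172 + (-518 + 170))) + 1013336)/(1/(-7489828) + 1859066) = ((-612480 - 404*(-172 - 348)) + 1013336)/(-1/7489828 + 1859066) = ((-612480 - 404*(-520)) + 1013336)/(13924084580647/7489828) = ((-612480 + 210080) + 1013336)*(7489828/13924084580647) = (-402400 + 1013336)*(7489828/13924084580647) = 610936*(7489828/13924084580647) = 4575805559008/13924084580647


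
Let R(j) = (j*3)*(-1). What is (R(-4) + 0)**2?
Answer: 144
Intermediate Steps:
R(j) = -3*j (R(j) = (3*j)*(-1) = -3*j)
(R(-4) + 0)**2 = (-3*(-4) + 0)**2 = (12 + 0)**2 = 12**2 = 144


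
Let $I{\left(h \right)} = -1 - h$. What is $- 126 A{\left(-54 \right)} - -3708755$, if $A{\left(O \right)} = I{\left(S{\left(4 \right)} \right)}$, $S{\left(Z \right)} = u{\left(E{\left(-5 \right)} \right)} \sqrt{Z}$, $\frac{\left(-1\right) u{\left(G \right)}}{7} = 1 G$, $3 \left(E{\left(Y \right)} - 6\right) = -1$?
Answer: $3698885$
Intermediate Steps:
$E{\left(Y \right)} = \frac{17}{3}$ ($E{\left(Y \right)} = 6 + \frac{1}{3} \left(-1\right) = 6 - \frac{1}{3} = \frac{17}{3}$)
$u{\left(G \right)} = - 7 G$ ($u{\left(G \right)} = - 7 \cdot 1 G = - 7 G$)
$S{\left(Z \right)} = - \frac{119 \sqrt{Z}}{3}$ ($S{\left(Z \right)} = \left(-7\right) \frac{17}{3} \sqrt{Z} = - \frac{119 \sqrt{Z}}{3}$)
$A{\left(O \right)} = \frac{235}{3}$ ($A{\left(O \right)} = -1 - - \frac{119 \sqrt{4}}{3} = -1 - \left(- \frac{119}{3}\right) 2 = -1 - - \frac{238}{3} = -1 + \frac{238}{3} = \frac{235}{3}$)
$- 126 A{\left(-54 \right)} - -3708755 = \left(-126\right) \frac{235}{3} - -3708755 = -9870 + 3708755 = 3698885$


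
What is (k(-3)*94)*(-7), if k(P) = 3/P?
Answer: 658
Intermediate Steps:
(k(-3)*94)*(-7) = ((3/(-3))*94)*(-7) = ((3*(-⅓))*94)*(-7) = -1*94*(-7) = -94*(-7) = 658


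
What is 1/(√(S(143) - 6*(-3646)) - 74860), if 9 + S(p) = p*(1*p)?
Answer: -18715/1400994321 - √10579/2801988642 ≈ -1.3395e-5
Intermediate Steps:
S(p) = -9 + p² (S(p) = -9 + p*(1*p) = -9 + p*p = -9 + p²)
1/(√(S(143) - 6*(-3646)) - 74860) = 1/(√((-9 + 143²) - 6*(-3646)) - 74860) = 1/(√((-9 + 20449) + 21876) - 74860) = 1/(√(20440 + 21876) - 74860) = 1/(√42316 - 74860) = 1/(2*√10579 - 74860) = 1/(-74860 + 2*√10579)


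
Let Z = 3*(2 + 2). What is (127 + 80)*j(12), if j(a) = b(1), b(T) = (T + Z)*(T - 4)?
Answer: -8073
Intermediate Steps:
Z = 12 (Z = 3*4 = 12)
b(T) = (-4 + T)*(12 + T) (b(T) = (T + 12)*(T - 4) = (12 + T)*(-4 + T) = (-4 + T)*(12 + T))
j(a) = -39 (j(a) = -48 + 1² + 8*1 = -48 + 1 + 8 = -39)
(127 + 80)*j(12) = (127 + 80)*(-39) = 207*(-39) = -8073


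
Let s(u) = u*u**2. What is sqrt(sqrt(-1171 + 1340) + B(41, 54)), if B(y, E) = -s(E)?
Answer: I*sqrt(157451) ≈ 396.8*I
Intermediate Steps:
s(u) = u**3
B(y, E) = -E**3
sqrt(sqrt(-1171 + 1340) + B(41, 54)) = sqrt(sqrt(-1171 + 1340) - 1*54**3) = sqrt(sqrt(169) - 1*157464) = sqrt(13 - 157464) = sqrt(-157451) = I*sqrt(157451)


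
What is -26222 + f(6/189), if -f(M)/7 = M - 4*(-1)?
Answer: -236252/9 ≈ -26250.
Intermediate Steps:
f(M) = -28 - 7*M (f(M) = -7*(M - 4*(-1)) = -7*(M + 4) = -7*(4 + M) = -28 - 7*M)
-26222 + f(6/189) = -26222 + (-28 - 42/189) = -26222 + (-28 - 7*2/63) = -26222 + (-28 - 2/9) = -26222 - 254/9 = -236252/9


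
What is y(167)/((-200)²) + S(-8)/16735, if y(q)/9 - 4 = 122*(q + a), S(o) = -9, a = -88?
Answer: 145186983/66940000 ≈ 2.1689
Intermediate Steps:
y(q) = -96588 + 1098*q (y(q) = 36 + 9*(122*(q - 88)) = 36 + 9*(122*(-88 + q)) = 36 + 9*(-10736 + 122*q) = 36 + (-96624 + 1098*q) = -96588 + 1098*q)
y(167)/((-200)²) + S(-8)/16735 = (-96588 + 1098*167)/((-200)²) - 9/16735 = (-96588 + 183366)/40000 - 9*1/16735 = 86778*(1/40000) - 9/16735 = 43389/20000 - 9/16735 = 145186983/66940000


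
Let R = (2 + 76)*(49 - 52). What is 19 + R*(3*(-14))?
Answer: 9847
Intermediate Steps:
R = -234 (R = 78*(-3) = -234)
19 + R*(3*(-14)) = 19 - 702*(-14) = 19 - 234*(-42) = 19 + 9828 = 9847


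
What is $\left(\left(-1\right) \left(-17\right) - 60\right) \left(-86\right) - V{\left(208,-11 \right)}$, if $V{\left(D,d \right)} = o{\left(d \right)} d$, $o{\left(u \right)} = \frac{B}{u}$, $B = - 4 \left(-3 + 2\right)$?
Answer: $3694$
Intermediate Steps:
$B = 4$ ($B = \left(-4\right) \left(-1\right) = 4$)
$o{\left(u \right)} = \frac{4}{u}$
$V{\left(D,d \right)} = 4$ ($V{\left(D,d \right)} = \frac{4}{d} d = 4$)
$\left(\left(-1\right) \left(-17\right) - 60\right) \left(-86\right) - V{\left(208,-11 \right)} = \left(\left(-1\right) \left(-17\right) - 60\right) \left(-86\right) - 4 = \left(17 - 60\right) \left(-86\right) - 4 = \left(-43\right) \left(-86\right) - 4 = 3698 - 4 = 3694$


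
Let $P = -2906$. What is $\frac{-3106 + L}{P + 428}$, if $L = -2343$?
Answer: $\frac{5449}{2478} \approx 2.199$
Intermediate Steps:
$\frac{-3106 + L}{P + 428} = \frac{-3106 - 2343}{-2906 + 428} = - \frac{5449}{-2478} = \left(-5449\right) \left(- \frac{1}{2478}\right) = \frac{5449}{2478}$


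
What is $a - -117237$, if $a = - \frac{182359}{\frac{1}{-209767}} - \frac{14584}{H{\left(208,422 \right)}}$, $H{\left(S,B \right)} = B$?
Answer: $\frac{8071386704198}{211} \approx 3.8253 \cdot 10^{10}$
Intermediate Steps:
$a = \frac{8071361967191}{211}$ ($a = - \frac{182359}{\frac{1}{-209767}} - \frac{14584}{422} = - \frac{182359}{- \frac{1}{209767}} - \frac{7292}{211} = \left(-182359\right) \left(-209767\right) - \frac{7292}{211} = 38252900353 - \frac{7292}{211} = \frac{8071361967191}{211} \approx 3.8253 \cdot 10^{10}$)
$a - -117237 = \frac{8071361967191}{211} - -117237 = \frac{8071361967191}{211} + 117237 = \frac{8071386704198}{211}$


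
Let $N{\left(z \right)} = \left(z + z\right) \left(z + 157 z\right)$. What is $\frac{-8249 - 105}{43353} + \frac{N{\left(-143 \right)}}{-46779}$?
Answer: $- \frac{93510949606}{676003329} \approx -138.33$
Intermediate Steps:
$N{\left(z \right)} = 316 z^{2}$ ($N{\left(z \right)} = 2 z 158 z = 316 z^{2}$)
$\frac{-8249 - 105}{43353} + \frac{N{\left(-143 \right)}}{-46779} = \frac{-8249 - 105}{43353} + \frac{316 \left(-143\right)^{2}}{-46779} = \left(-8249 - 105\right) \frac{1}{43353} + 316 \cdot 20449 \left(- \frac{1}{46779}\right) = \left(-8354\right) \frac{1}{43353} + 6461884 \left(- \frac{1}{46779}\right) = - \frac{8354}{43353} - \frac{6461884}{46779} = - \frac{93510949606}{676003329}$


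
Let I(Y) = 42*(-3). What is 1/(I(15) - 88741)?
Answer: -1/88867 ≈ -1.1253e-5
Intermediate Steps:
I(Y) = -126
1/(I(15) - 88741) = 1/(-126 - 88741) = 1/(-88867) = -1/88867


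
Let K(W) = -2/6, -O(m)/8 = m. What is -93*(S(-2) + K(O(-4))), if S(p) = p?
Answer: 217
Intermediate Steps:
O(m) = -8*m
K(W) = -1/3 (K(W) = -2*1/6 = -1/3)
-93*(S(-2) + K(O(-4))) = -93*(-2 - 1/3) = -93*(-7/3) = 217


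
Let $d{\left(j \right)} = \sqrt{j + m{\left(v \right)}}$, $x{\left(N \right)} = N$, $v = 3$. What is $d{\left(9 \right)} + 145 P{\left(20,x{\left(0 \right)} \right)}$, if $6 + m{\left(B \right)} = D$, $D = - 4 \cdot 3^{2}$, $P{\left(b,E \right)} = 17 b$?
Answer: $49300 + i \sqrt{33} \approx 49300.0 + 5.7446 i$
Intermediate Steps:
$D = -36$ ($D = \left(-4\right) 9 = -36$)
$m{\left(B \right)} = -42$ ($m{\left(B \right)} = -6 - 36 = -42$)
$d{\left(j \right)} = \sqrt{-42 + j}$ ($d{\left(j \right)} = \sqrt{j - 42} = \sqrt{-42 + j}$)
$d{\left(9 \right)} + 145 P{\left(20,x{\left(0 \right)} \right)} = \sqrt{-42 + 9} + 145 \cdot 17 \cdot 20 = \sqrt{-33} + 145 \cdot 340 = i \sqrt{33} + 49300 = 49300 + i \sqrt{33}$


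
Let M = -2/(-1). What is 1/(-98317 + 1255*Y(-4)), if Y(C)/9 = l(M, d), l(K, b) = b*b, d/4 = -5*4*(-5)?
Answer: 1/1807101683 ≈ 5.5337e-10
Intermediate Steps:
d = 400 (d = 4*(-5*4*(-5)) = 4*(-20*(-5)) = 4*100 = 400)
M = 2 (M = -2*(-1) = 2)
l(K, b) = b²
Y(C) = 1440000 (Y(C) = 9*400² = 9*160000 = 1440000)
1/(-98317 + 1255*Y(-4)) = 1/(-98317 + 1255*1440000) = 1/(-98317 + 1807200000) = 1/1807101683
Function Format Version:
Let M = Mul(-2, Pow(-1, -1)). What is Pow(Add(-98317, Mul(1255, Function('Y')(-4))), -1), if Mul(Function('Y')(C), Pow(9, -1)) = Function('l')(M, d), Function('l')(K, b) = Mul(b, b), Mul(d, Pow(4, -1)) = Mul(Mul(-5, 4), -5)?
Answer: Rational(1, 1807101683) ≈ 5.5337e-10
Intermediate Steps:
d = 400 (d = Mul(4, Mul(Mul(-5, 4), -5)) = Mul(4, Mul(-20, -5)) = Mul(4, 100) = 400)
M = 2 (M = Mul(-2, -1) = 2)
Function('l')(K, b) = Pow(b, 2)
Function('Y')(C) = 1440000 (Function('Y')(C) = Mul(9, Pow(400, 2)) = Mul(9, 160000) = 1440000)
Pow(Add(-98317, Mul(1255, Function('Y')(-4))), -1) = Pow(Add(-98317, Mul(1255, 1440000)), -1) = Pow(Add(-98317, 1807200000), -1) = Pow(1807101683, -1) = Rational(1, 1807101683)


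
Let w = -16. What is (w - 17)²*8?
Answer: 8712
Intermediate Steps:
(w - 17)²*8 = (-16 - 17)²*8 = (-33)²*8 = 1089*8 = 8712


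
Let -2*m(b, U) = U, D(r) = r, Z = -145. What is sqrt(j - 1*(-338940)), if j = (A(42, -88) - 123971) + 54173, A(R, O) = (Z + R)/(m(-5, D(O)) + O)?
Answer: sqrt(130265861)/22 ≈ 518.79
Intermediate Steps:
m(b, U) = -U/2
A(R, O) = 2*(-145 + R)/O (A(R, O) = (-145 + R)/(-O/2 + O) = (-145 + R)/((O/2)) = (-145 + R)*(2/O) = 2*(-145 + R)/O)
j = -3071009/44 (j = (2*(-145 + 42)/(-88) - 123971) + 54173 = (2*(-1/88)*(-103) - 123971) + 54173 = (103/44 - 123971) + 54173 = -5454621/44 + 54173 = -3071009/44 ≈ -69796.)
sqrt(j - 1*(-338940)) = sqrt(-3071009/44 - 1*(-338940)) = sqrt(-3071009/44 + 338940) = sqrt(11842351/44) = sqrt(130265861)/22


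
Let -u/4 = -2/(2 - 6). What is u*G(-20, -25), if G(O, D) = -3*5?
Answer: 30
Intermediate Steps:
G(O, D) = -15
u = -2 (u = -(-8)/(2 - 6) = -(-8)/(-4) = -(-8)*(-1)/4 = -4*1/2 = -2)
u*G(-20, -25) = -2*(-15) = 30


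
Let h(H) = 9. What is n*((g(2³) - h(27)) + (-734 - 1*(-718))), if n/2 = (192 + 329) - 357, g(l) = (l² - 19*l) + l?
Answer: -34440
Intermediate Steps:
g(l) = l² - 18*l
n = 328 (n = 2*((192 + 329) - 357) = 2*(521 - 357) = 2*164 = 328)
n*((g(2³) - h(27)) + (-734 - 1*(-718))) = 328*((2³*(-18 + 2³) - 1*9) + (-734 - 1*(-718))) = 328*((8*(-18 + 8) - 9) + (-734 + 718)) = 328*((8*(-10) - 9) - 16) = 328*((-80 - 9) - 16) = 328*(-89 - 16) = 328*(-105) = -34440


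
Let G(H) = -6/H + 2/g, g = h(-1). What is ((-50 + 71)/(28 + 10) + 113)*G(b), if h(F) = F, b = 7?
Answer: -43150/133 ≈ -324.44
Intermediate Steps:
g = -1
G(H) = -2 - 6/H (G(H) = -6/H + 2/(-1) = -6/H + 2*(-1) = -6/H - 2 = -2 - 6/H)
((-50 + 71)/(28 + 10) + 113)*G(b) = ((-50 + 71)/(28 + 10) + 113)*(-2 - 6/7) = (21/38 + 113)*(-2 - 6*1/7) = (21*(1/38) + 113)*(-2 - 6/7) = (21/38 + 113)*(-20/7) = (4315/38)*(-20/7) = -43150/133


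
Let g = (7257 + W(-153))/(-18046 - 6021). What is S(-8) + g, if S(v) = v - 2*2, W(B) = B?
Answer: -295908/24067 ≈ -12.295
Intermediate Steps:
S(v) = -4 + v (S(v) = v - 4 = -4 + v)
g = -7104/24067 (g = (7257 - 153)/(-18046 - 6021) = 7104/(-24067) = 7104*(-1/24067) = -7104/24067 ≈ -0.29518)
S(-8) + g = (-4 - 8) - 7104/24067 = -12 - 7104/24067 = -295908/24067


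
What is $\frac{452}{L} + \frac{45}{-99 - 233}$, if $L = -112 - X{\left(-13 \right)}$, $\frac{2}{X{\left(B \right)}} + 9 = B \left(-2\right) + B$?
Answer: $- \frac{310253}{74700} \approx -4.1533$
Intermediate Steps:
$X{\left(B \right)} = \frac{2}{-9 - B}$ ($X{\left(B \right)} = \frac{2}{-9 + \left(B \left(-2\right) + B\right)} = \frac{2}{-9 + \left(- 2 B + B\right)} = \frac{2}{-9 - B}$)
$L = - \frac{225}{2}$ ($L = -112 - - \frac{2}{9 - 13} = -112 - - \frac{2}{-4} = -112 - \left(-2\right) \left(- \frac{1}{4}\right) = -112 - \frac{1}{2} = - \frac{225}{2} \approx -112.5$)
$\frac{452}{L} + \frac{45}{-99 - 233} = \frac{452}{- \frac{225}{2}} + \frac{45}{-99 - 233} = 452 \left(- \frac{2}{225}\right) + \frac{45}{-99 - 233} = - \frac{904}{225} + \frac{45}{-332} = - \frac{904}{225} + 45 \left(- \frac{1}{332}\right) = - \frac{904}{225} - \frac{45}{332} = - \frac{310253}{74700}$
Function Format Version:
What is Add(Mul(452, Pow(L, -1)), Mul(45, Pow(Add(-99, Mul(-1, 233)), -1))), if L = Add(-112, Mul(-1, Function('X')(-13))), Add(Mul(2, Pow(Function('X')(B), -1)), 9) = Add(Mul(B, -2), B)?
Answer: Rational(-310253, 74700) ≈ -4.1533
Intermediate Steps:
Function('X')(B) = Mul(2, Pow(Add(-9, Mul(-1, B)), -1)) (Function('X')(B) = Mul(2, Pow(Add(-9, Add(Mul(B, -2), B)), -1)) = Mul(2, Pow(Add(-9, Add(Mul(-2, B), B)), -1)) = Mul(2, Pow(Add(-9, Mul(-1, B)), -1)))
L = Rational(-225, 2) (L = Add(-112, Mul(-1, Mul(-2, Pow(Add(9, -13), -1)))) = Add(-112, Mul(-1, Mul(-2, Pow(-4, -1)))) = Add(-112, Mul(-1, Mul(-2, Rational(-1, 4)))) = Add(-112, Mul(-1, Rational(1, 2))) = Add(-112, Rational(-1, 2)) = Rational(-225, 2) ≈ -112.50)
Add(Mul(452, Pow(L, -1)), Mul(45, Pow(Add(-99, Mul(-1, 233)), -1))) = Add(Mul(452, Pow(Rational(-225, 2), -1)), Mul(45, Pow(Add(-99, Mul(-1, 233)), -1))) = Add(Mul(452, Rational(-2, 225)), Mul(45, Pow(Add(-99, -233), -1))) = Add(Rational(-904, 225), Mul(45, Pow(-332, -1))) = Add(Rational(-904, 225), Mul(45, Rational(-1, 332))) = Add(Rational(-904, 225), Rational(-45, 332)) = Rational(-310253, 74700)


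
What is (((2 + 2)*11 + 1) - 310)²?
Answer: 70225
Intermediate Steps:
(((2 + 2)*11 + 1) - 310)² = ((4*11 + 1) - 310)² = ((44 + 1) - 310)² = (45 - 310)² = (-265)² = 70225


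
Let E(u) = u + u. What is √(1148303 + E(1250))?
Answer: 3*√127867 ≈ 1072.8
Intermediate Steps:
E(u) = 2*u
√(1148303 + E(1250)) = √(1148303 + 2*1250) = √(1148303 + 2500) = √1150803 = 3*√127867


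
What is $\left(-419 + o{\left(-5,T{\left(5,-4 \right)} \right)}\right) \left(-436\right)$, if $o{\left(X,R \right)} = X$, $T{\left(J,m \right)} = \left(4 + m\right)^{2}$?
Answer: $184864$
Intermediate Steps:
$\left(-419 + o{\left(-5,T{\left(5,-4 \right)} \right)}\right) \left(-436\right) = \left(-419 - 5\right) \left(-436\right) = \left(-424\right) \left(-436\right) = 184864$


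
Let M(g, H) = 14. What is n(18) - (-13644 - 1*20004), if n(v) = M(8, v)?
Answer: 33662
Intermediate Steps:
n(v) = 14
n(18) - (-13644 - 1*20004) = 14 - (-13644 - 1*20004) = 14 - (-13644 - 20004) = 14 - 1*(-33648) = 14 + 33648 = 33662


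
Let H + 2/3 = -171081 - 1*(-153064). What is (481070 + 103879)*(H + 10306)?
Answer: -4510931705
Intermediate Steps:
H = -54053/3 (H = -⅔ + (-171081 - 1*(-153064)) = -⅔ + (-171081 + 153064) = -⅔ - 18017 = -54053/3 ≈ -18018.)
(481070 + 103879)*(H + 10306) = (481070 + 103879)*(-54053/3 + 10306) = 584949*(-23135/3) = -4510931705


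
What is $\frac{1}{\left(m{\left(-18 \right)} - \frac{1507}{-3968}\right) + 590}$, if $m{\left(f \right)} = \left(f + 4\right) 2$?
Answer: $\frac{3968}{2231523} \approx 0.0017782$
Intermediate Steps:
$m{\left(f \right)} = 8 + 2 f$ ($m{\left(f \right)} = \left(4 + f\right) 2 = 8 + 2 f$)
$\frac{1}{\left(m{\left(-18 \right)} - \frac{1507}{-3968}\right) + 590} = \frac{1}{\left(\left(8 + 2 \left(-18\right)\right) - \frac{1507}{-3968}\right) + 590} = \frac{1}{\left(\left(8 - 36\right) - - \frac{1507}{3968}\right) + 590} = \frac{1}{\left(-28 + \frac{1507}{3968}\right) + 590} = \frac{1}{- \frac{109597}{3968} + 590} = \frac{1}{\frac{2231523}{3968}} = \frac{3968}{2231523}$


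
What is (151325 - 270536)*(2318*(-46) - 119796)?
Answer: 26992231464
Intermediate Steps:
(151325 - 270536)*(2318*(-46) - 119796) = -119211*(-106628 - 119796) = -119211*(-226424) = 26992231464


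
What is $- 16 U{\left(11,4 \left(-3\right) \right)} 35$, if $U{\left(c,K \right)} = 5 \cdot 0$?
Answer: $0$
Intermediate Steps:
$U{\left(c,K \right)} = 0$
$- 16 U{\left(11,4 \left(-3\right) \right)} 35 = \left(-16\right) 0 \cdot 35 = 0 \cdot 35 = 0$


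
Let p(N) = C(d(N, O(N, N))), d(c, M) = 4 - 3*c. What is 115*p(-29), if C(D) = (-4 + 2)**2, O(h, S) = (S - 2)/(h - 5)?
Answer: 460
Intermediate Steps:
O(h, S) = (-2 + S)/(-5 + h)
C(D) = 4 (C(D) = (-2)**2 = 4)
p(N) = 4
115*p(-29) = 115*4 = 460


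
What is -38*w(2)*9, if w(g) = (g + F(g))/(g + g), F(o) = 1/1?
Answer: -513/2 ≈ -256.50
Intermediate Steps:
F(o) = 1
w(g) = (1 + g)/(2*g) (w(g) = (g + 1)/(g + g) = (1 + g)/((2*g)) = (1 + g)*(1/(2*g)) = (1 + g)/(2*g))
-38*w(2)*9 = -19*(1 + 2)/2*9 = -19*3/2*9 = -38*¾*9 = -57/2*9 = -513/2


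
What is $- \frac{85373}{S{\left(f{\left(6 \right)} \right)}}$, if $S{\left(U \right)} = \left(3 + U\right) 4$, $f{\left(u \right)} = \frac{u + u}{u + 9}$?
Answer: $- \frac{426865}{76} \approx -5616.6$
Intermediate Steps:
$f{\left(u \right)} = \frac{2 u}{9 + u}$
$S{\left(U \right)} = 12 + 4 U$
$- \frac{85373}{S{\left(f{\left(6 \right)} \right)}} = - \frac{85373}{12 + 4 \cdot 2 \cdot 6 \frac{1}{9 + 6}} = - \frac{85373}{12 + 4 \cdot 2 \cdot 6 \cdot \frac{1}{15}} = - \frac{85373}{12 + 4 \cdot \frac{4}{5}} = - \frac{85373}{12 + \frac{16}{5}} = - \frac{85373}{\frac{76}{5}} = \left(-85373\right) \frac{5}{76} = - \frac{426865}{76}$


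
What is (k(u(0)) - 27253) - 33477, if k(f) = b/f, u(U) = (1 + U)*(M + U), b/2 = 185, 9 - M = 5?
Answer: -121275/2 ≈ -60638.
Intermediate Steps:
M = 4 (M = 9 - 1*5 = 9 - 5 = 4)
b = 370 (b = 2*185 = 370)
u(U) = (1 + U)*(4 + U)
k(f) = 370/f
(k(u(0)) - 27253) - 33477 = (370/(4 + 0**2 + 5*0) - 27253) - 33477 = (370/(4 + 0 + 0) - 27253) - 33477 = (370/4 - 27253) - 33477 = (370*(1/4) - 27253) - 33477 = (185/2 - 27253) - 33477 = -54321/2 - 33477 = -121275/2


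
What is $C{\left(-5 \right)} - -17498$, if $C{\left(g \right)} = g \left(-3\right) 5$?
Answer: $17573$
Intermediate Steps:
$C{\left(g \right)} = - 15 g$ ($C{\left(g \right)} = - 3 g 5 = - 15 g$)
$C{\left(-5 \right)} - -17498 = \left(-15\right) \left(-5\right) - -17498 = 75 + 17498 = 17573$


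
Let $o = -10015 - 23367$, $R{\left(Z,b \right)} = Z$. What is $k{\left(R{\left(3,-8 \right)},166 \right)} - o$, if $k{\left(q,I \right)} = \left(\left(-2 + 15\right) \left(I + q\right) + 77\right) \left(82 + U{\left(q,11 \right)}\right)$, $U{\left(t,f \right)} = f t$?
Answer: $294892$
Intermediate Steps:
$k{\left(q,I \right)} = \left(82 + 11 q\right) \left(77 + 13 I + 13 q\right)$ ($k{\left(q,I \right)} = \left(\left(-2 + 15\right) \left(I + q\right) + 77\right) \left(82 + 11 q\right) = \left(13 \left(I + q\right) + 77\right) \left(82 + 11 q\right) = \left(\left(13 I + 13 q\right) + 77\right) \left(82 + 11 q\right) = \left(77 + 13 I + 13 q\right) \left(82 + 11 q\right) = \left(82 + 11 q\right) \left(77 + 13 I + 13 q\right)$)
$o = -33382$
$k{\left(R{\left(3,-8 \right)},166 \right)} - o = \left(6314 + 143 \cdot 3^{2} + 1066 \cdot 166 + 1913 \cdot 3 + 143 \cdot 166 \cdot 3\right) - -33382 = \left(6314 + 143 \cdot 9 + 176956 + 5739 + 71214\right) + 33382 = \left(6314 + 1287 + 176956 + 5739 + 71214\right) + 33382 = 261510 + 33382 = 294892$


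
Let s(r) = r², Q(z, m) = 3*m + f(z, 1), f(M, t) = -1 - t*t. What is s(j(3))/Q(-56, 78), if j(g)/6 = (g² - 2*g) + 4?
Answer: 441/58 ≈ 7.6034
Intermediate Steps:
j(g) = 24 - 12*g + 6*g² (j(g) = 6*((g² - 2*g) + 4) = 6*(4 + g² - 2*g) = 24 - 12*g + 6*g²)
f(M, t) = -1 - t²
Q(z, m) = -2 + 3*m (Q(z, m) = 3*m + (-1 - 1*1²) = 3*m + (-1 - 1*1) = 3*m + (-1 - 1) = 3*m - 2 = -2 + 3*m)
s(j(3))/Q(-56, 78) = (24 - 12*3 + 6*3²)²/(-2 + 3*78) = (24 - 36 + 6*9)²/(-2 + 234) = (24 - 36 + 54)²/232 = 42²*(1/232) = 1764*(1/232) = 441/58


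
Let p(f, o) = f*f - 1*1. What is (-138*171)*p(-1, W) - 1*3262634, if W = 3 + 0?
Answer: -3262634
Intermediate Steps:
W = 3
p(f, o) = -1 + f**2 (p(f, o) = f**2 - 1 = -1 + f**2)
(-138*171)*p(-1, W) - 1*3262634 = (-138*171)*(-1 + (-1)**2) - 1*3262634 = -23598*(-1 + 1) - 3262634 = -23598*0 - 3262634 = 0 - 3262634 = -3262634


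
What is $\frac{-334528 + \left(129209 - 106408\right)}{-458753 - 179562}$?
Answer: $\frac{311727}{638315} \approx 0.48836$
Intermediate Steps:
$\frac{-334528 + \left(129209 - 106408\right)}{-458753 - 179562} = \frac{-334528 + \left(129209 - 106408\right)}{-638315} = \left(-334528 + 22801\right) \left(- \frac{1}{638315}\right) = \left(-311727\right) \left(- \frac{1}{638315}\right) = \frac{311727}{638315}$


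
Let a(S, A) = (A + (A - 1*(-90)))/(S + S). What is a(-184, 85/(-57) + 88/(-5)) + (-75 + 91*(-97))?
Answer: -58353533/6555 ≈ -8902.1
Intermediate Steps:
a(S, A) = (90 + 2*A)/(2*S) (a(S, A) = (A + (A + 90))/((2*S)) = (A + (90 + A))*(1/(2*S)) = (90 + 2*A)*(1/(2*S)) = (90 + 2*A)/(2*S))
a(-184, 85/(-57) + 88/(-5)) + (-75 + 91*(-97)) = (45 + (85/(-57) + 88/(-5)))/(-184) + (-75 + 91*(-97)) = -(45 + (85*(-1/57) + 88*(-⅕)))/184 + (-75 - 8827) = -(45 + (-85/57 - 88/5))/184 - 8902 = -(45 - 5441/285)/184 - 8902 = -1/184*7384/285 - 8902 = -923/6555 - 8902 = -58353533/6555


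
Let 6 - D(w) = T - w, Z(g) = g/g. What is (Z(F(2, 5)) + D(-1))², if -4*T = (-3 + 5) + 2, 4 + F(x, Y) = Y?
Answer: 49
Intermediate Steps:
F(x, Y) = -4 + Y
Z(g) = 1
T = -1 (T = -((-3 + 5) + 2)/4 = -(2 + 2)/4 = -¼*4 = -1)
D(w) = 7 + w (D(w) = 6 - (-1 - w) = 6 + (1 + w) = 7 + w)
(Z(F(2, 5)) + D(-1))² = (1 + (7 - 1))² = (1 + 6)² = 7² = 49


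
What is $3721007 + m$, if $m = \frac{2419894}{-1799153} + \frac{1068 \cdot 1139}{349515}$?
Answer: $\frac{779961916576311437}{209610320265} \approx 3.721 \cdot 10^{6}$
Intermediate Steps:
$m = \frac{447598004582}{209610320265}$ ($m = 2419894 \left(- \frac{1}{1799153}\right) + 1216452 \cdot \frac{1}{349515} = - \frac{2419894}{1799153} + \frac{405484}{116505} = \frac{447598004582}{209610320265} \approx 2.1354$)
$3721007 + m = 3721007 + \frac{447598004582}{209610320265} = \frac{779961916576311437}{209610320265}$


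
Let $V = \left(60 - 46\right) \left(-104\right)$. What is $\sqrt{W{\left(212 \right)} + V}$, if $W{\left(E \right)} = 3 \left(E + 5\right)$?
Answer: $i \sqrt{805} \approx 28.373 i$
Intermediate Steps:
$W{\left(E \right)} = 15 + 3 E$ ($W{\left(E \right)} = 3 \left(5 + E\right) = 15 + 3 E$)
$V = -1456$ ($V = 14 \left(-104\right) = -1456$)
$\sqrt{W{\left(212 \right)} + V} = \sqrt{\left(15 + 3 \cdot 212\right) - 1456} = \sqrt{\left(15 + 636\right) - 1456} = \sqrt{651 - 1456} = \sqrt{-805} = i \sqrt{805}$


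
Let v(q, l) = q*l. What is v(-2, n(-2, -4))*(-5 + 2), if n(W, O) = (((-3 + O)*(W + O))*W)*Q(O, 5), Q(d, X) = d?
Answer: 2016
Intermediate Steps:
n(W, O) = O*W*(-3 + O)*(O + W) (n(W, O) = (((-3 + O)*(W + O))*W)*O = (((-3 + O)*(O + W))*W)*O = (W*(-3 + O)*(O + W))*O = O*W*(-3 + O)*(O + W))
v(q, l) = l*q
v(-2, n(-2, -4))*(-5 + 2) = (-4*(-2)*((-4)**2 - 3*(-4) - 3*(-2) - 4*(-2))*(-2))*(-5 + 2) = (-4*(-2)*(16 + 12 + 6 + 8)*(-2))*(-3) = (-4*(-2)*42*(-2))*(-3) = (336*(-2))*(-3) = -672*(-3) = 2016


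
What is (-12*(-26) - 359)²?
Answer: 2209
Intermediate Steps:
(-12*(-26) - 359)² = (312 - 359)² = (-47)² = 2209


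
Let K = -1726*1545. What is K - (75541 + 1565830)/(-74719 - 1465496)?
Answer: -4107243492679/1540215 ≈ -2.6667e+6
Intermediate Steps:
K = -2666670
K - (75541 + 1565830)/(-74719 - 1465496) = -2666670 - (75541 + 1565830)/(-74719 - 1465496) = -2666670 - 1641371/(-1540215) = -2666670 - 1641371*(-1)/1540215 = -2666670 - 1*(-1641371/1540215) = -2666670 + 1641371/1540215 = -4107243492679/1540215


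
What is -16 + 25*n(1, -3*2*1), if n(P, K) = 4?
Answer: 84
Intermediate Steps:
-16 + 25*n(1, -3*2*1) = -16 + 25*4 = -16 + 100 = 84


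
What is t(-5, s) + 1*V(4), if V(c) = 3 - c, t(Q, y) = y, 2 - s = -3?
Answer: 4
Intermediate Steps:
s = 5 (s = 2 - 1*(-3) = 2 + 3 = 5)
t(-5, s) + 1*V(4) = 5 + 1*(3 - 1*4) = 5 + 1*(3 - 4) = 5 + 1*(-1) = 5 - 1 = 4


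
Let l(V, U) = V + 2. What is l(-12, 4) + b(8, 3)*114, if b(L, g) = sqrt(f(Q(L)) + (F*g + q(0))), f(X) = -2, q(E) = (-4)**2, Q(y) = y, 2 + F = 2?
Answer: -10 + 114*sqrt(14) ≈ 416.55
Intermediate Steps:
F = 0 (F = -2 + 2 = 0)
l(V, U) = 2 + V
q(E) = 16
b(L, g) = sqrt(14) (b(L, g) = sqrt(-2 + (0*g + 16)) = sqrt(-2 + (0 + 16)) = sqrt(-2 + 16) = sqrt(14))
l(-12, 4) + b(8, 3)*114 = (2 - 12) + sqrt(14)*114 = -10 + 114*sqrt(14)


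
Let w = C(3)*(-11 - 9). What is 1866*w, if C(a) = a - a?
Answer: 0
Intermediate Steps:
C(a) = 0
w = 0 (w = 0*(-11 - 9) = 0*(-20) = 0)
1866*w = 1866*0 = 0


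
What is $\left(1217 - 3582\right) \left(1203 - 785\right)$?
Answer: $-988570$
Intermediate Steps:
$\left(1217 - 3582\right) \left(1203 - 785\right) = \left(-2365\right) 418 = -988570$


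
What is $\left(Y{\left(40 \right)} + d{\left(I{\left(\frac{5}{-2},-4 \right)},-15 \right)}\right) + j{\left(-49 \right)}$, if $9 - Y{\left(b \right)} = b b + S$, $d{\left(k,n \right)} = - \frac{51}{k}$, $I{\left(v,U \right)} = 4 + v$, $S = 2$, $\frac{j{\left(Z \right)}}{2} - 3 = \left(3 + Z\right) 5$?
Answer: $-2081$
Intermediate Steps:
$j{\left(Z \right)} = 36 + 10 Z$ ($j{\left(Z \right)} = 6 + 2 \left(3 + Z\right) 5 = 6 + 2 \left(15 + 5 Z\right) = 6 + \left(30 + 10 Z\right) = 36 + 10 Z$)
$Y{\left(b \right)} = 7 - b^{2}$ ($Y{\left(b \right)} = 9 - \left(b b + 2\right) = 9 - \left(b^{2} + 2\right) = 9 - \left(2 + b^{2}\right) = 7 - b^{2}$)
$\left(Y{\left(40 \right)} + d{\left(I{\left(\frac{5}{-2},-4 \right)},-15 \right)}\right) + j{\left(-49 \right)} = \left(\left(7 - 40^{2}\right) - \frac{51}{4 + \frac{5}{-2}}\right) + \left(36 + 10 \left(-49\right)\right) = \left(\left(7 - 1600\right) - \frac{51}{4 + 5 \left(- \frac{1}{2}\right)}\right) + \left(36 - 490\right) = \left(\left(7 - 1600\right) - \frac{51}{4 - \frac{5}{2}}\right) - 454 = \left(-1593 - \frac{51}{\frac{3}{2}}\right) - 454 = \left(-1593 - 34\right) - 454 = -1627 - 454 = -2081$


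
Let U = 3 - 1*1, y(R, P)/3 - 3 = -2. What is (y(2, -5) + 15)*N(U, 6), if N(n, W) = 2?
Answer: 36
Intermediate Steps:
y(R, P) = 3 (y(R, P) = 9 + 3*(-2) = 9 - 6 = 3)
U = 2 (U = 3 - 1 = 2)
(y(2, -5) + 15)*N(U, 6) = (3 + 15)*2 = 18*2 = 36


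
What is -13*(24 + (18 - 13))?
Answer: -377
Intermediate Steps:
-13*(24 + (18 - 13)) = -13*(24 + 5) = -13*29 = -377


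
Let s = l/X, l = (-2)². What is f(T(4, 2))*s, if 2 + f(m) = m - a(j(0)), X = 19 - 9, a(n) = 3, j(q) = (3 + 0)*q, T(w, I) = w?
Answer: -⅖ ≈ -0.40000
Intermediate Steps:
j(q) = 3*q
X = 10
l = 4
f(m) = -5 + m (f(m) = -2 + (m - 1*3) = -2 + (m - 3) = -2 + (-3 + m) = -5 + m)
s = ⅖ (s = 4/10 = 4*(⅒) = ⅖ ≈ 0.40000)
f(T(4, 2))*s = (-5 + 4)*(⅖) = -1*⅖ = -⅖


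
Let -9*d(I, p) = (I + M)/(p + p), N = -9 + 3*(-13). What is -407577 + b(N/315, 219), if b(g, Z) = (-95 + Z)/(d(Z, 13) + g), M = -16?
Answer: -3405506241/8353 ≈ -4.0770e+5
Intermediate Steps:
N = -48 (N = -9 - 39 = -48)
d(I, p) = -(-16 + I)/(18*p) (d(I, p) = -(I - 16)/(9*(p + p)) = -(-16 + I)/(9*(2*p)) = -(-16 + I)*1/(2*p)/9 = -(-16 + I)/(18*p))
b(g, Z) = (-95 + Z)/(8/117 + g - Z/234) (b(g, Z) = (-95 + Z)/((1/18)*(16 - Z)/13 + g) = (-95 + Z)/((1/18)*(1/13)*(16 - Z) + g) = (-95 + Z)/((8/117 - Z/234) + g) = (-95 + Z)/(8/117 + g - Z/234))
-407577 + b(N/315, 219) = -407577 + 234*(-95 + 219)/(16 - 1*219 + 234*(-48/315)) = -407577 + 234*124/(16 - 219 + 234*(-48*1/315)) = -407577 + 234*124/(16 - 219 + 234*(-16/105)) = -407577 + 234*124/(16 - 219 - 1248/35) = -407577 + 234*124/(-8353/35) = -407577 + 234*(-35/8353)*124 = -407577 - 1015560/8353 = -3405506241/8353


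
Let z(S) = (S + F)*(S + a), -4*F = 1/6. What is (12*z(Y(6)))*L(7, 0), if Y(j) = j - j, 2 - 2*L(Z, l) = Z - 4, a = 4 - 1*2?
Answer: ½ ≈ 0.50000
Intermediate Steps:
a = 2 (a = 4 - 2 = 2)
F = -1/24 (F = -¼/6 = -¼*⅙ = -1/24 ≈ -0.041667)
L(Z, l) = 3 - Z/2 (L(Z, l) = 1 - (Z - 4)/2 = 1 - (-4 + Z)/2 = 1 + (2 - Z/2) = 3 - Z/2)
Y(j) = 0
z(S) = (2 + S)*(-1/24 + S) (z(S) = (S - 1/24)*(S + 2) = (-1/24 + S)*(2 + S) = (2 + S)*(-1/24 + S))
(12*z(Y(6)))*L(7, 0) = (12*(-1/12 + 0² + (47/24)*0))*(3 - ½*7) = (12*(-1/12 + 0 + 0))*(3 - 7/2) = (12*(-1/12))*(-½) = -1*(-½) = ½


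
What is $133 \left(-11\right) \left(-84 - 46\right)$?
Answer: $190190$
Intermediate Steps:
$133 \left(-11\right) \left(-84 - 46\right) = \left(-1463\right) \left(-130\right) = 190190$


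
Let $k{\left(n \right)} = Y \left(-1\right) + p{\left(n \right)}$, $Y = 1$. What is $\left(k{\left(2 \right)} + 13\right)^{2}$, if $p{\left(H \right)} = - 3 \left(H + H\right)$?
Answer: $0$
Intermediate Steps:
$p{\left(H \right)} = - 6 H$ ($p{\left(H \right)} = - 3 \cdot 2 H = - 6 H$)
$k{\left(n \right)} = -1 - 6 n$ ($k{\left(n \right)} = 1 \left(-1\right) - 6 n = -1 - 6 n$)
$\left(k{\left(2 \right)} + 13\right)^{2} = \left(\left(-1 - 12\right) + 13\right)^{2} = \left(-13 + 13\right)^{2} = 0^{2} = 0$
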